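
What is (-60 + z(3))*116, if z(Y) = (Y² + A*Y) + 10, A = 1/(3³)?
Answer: -42688/9 ≈ -4743.1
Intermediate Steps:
A = 1/27 ≈ 0.037037
z(Y) = 10 + Y² + Y/27 (z(Y) = (Y² + Y/27) + 10 = 10 + Y² + Y/27)
(-60 + z(3))*116 = (-60 + (10 + 3² + (1/27)*3))*116 = (-60 + (10 + 9 + ⅑))*116 = (-60 + 172/9)*116 = -368/9*116 = -42688/9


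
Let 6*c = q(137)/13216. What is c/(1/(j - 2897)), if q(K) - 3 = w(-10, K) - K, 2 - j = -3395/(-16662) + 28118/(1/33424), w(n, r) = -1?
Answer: 234888944476035/146803328 ≈ 1.6000e+6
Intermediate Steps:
j = -15659214695255/16662 (j = 2 - (-3395/(-16662) + 28118/(1/33424)) = 2 - (-3395*(-1/16662) + 28118/(1/33424)) = 2 - (3395/16662 + 28118*33424) = 2 - (3395/16662 + 939816032) = 2 - 1*15659214728579/16662 = 2 - 15659214728579/16662 = -15659214695255/16662 ≈ -9.3982e+8)
q(K) = 2 - K (q(K) = 3 + (-1 - K) = 2 - K)
c = -45/26432 (c = ((2 - 1*137)/13216)/6 = ((2 - 137)*(1/13216))/6 = (-135*1/13216)/6 = (⅙)*(-135/13216) = -45/26432 ≈ -0.0017025)
c/(1/(j - 2897)) = -45/(26432*(1/(-15659214695255/16662 - 2897))) = -45/(26432*(1/(-15659262965069/16662))) = -45/(26432*(-16662/15659262965069)) = -45/26432*(-15659262965069/16662) = 234888944476035/146803328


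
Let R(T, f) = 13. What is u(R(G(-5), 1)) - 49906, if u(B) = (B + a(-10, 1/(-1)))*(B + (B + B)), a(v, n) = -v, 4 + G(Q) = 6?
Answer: -49009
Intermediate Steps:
G(Q) = 2 (G(Q) = -4 + 6 = 2)
u(B) = 3*B*(10 + B) (u(B) = (B - 1*(-10))*(B + (B + B)) = (B + 10)*(B + 2*B) = (10 + B)*(3*B) = 3*B*(10 + B))
u(R(G(-5), 1)) - 49906 = 3*13*(10 + 13) - 49906 = 3*13*23 - 49906 = 897 - 49906 = -49009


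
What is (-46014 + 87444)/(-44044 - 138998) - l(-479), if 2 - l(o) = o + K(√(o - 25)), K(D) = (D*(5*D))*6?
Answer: -475946612/30507 ≈ -15601.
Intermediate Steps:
K(D) = 30*D² (K(D) = (5*D²)*6 = 30*D²)
l(o) = 752 - 31*o (l(o) = 2 - (o + 30*(√(o - 25))²) = 2 - (o + 30*(√(-25 + o))²) = 2 - (o + 30*(-25 + o)) = 2 - (o + (-750 + 30*o)) = 2 - (-750 + 31*o) = 2 + (750 - 31*o) = 752 - 31*o)
(-46014 + 87444)/(-44044 - 138998) - l(-479) = (-46014 + 87444)/(-44044 - 138998) - (752 - 31*(-479)) = 41430/(-183042) - (752 + 14849) = 41430*(-1/183042) - 1*15601 = -6905/30507 - 15601 = -475946612/30507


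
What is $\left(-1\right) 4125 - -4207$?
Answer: $82$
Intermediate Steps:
$\left(-1\right) 4125 - -4207 = -4125 + 4207 = 82$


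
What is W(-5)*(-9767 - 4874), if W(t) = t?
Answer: 73205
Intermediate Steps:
W(-5)*(-9767 - 4874) = -5*(-9767 - 4874) = -5*(-14641) = 73205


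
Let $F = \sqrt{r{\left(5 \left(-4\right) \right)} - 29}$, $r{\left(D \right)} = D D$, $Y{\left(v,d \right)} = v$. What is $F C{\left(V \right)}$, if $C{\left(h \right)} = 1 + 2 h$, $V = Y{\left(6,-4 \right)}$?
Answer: $13 \sqrt{371} \approx 250.4$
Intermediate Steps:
$V = 6$
$r{\left(D \right)} = D^{2}$
$F = \sqrt{371}$ ($F = \sqrt{\left(5 \left(-4\right)\right)^{2} - 29} = \sqrt{\left(-20\right)^{2} - 29} = \sqrt{400 - 29} = \sqrt{371} \approx 19.261$)
$F C{\left(V \right)} = \sqrt{371} \left(1 + 2 \cdot 6\right) = \sqrt{371} \left(1 + 12\right) = \sqrt{371} \cdot 13 = 13 \sqrt{371}$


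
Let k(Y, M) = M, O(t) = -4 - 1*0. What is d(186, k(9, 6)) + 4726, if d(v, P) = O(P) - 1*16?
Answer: 4706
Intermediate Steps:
O(t) = -4 (O(t) = -4 + 0 = -4)
d(v, P) = -20 (d(v, P) = -4 - 1*16 = -4 - 16 = -20)
d(186, k(9, 6)) + 4726 = -20 + 4726 = 4706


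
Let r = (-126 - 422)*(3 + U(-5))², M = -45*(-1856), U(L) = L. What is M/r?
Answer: -5220/137 ≈ -38.102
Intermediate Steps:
M = 83520
r = -2192 (r = (-126 - 422)*(3 - 5)² = -548*(-2)² = -548*4 = -2192)
M/r = 83520/(-2192) = 83520*(-1/2192) = -5220/137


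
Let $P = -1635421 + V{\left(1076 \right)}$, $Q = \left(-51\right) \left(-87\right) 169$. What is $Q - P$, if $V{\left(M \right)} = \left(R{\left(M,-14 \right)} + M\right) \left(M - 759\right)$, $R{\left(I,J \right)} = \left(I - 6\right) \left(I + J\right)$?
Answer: $-358175598$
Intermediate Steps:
$R{\left(I,J \right)} = \left(-6 + I\right) \left(I + J\right)$
$V{\left(M \right)} = \left(-759 + M\right) \left(84 + M^{2} - 19 M\right)$ ($V{\left(M \right)} = \left(\left(M^{2} - 6 M - -84 + M \left(-14\right)\right) + M\right) \left(M - 759\right) = \left(\left(M^{2} - 6 M + 84 - 14 M\right) + M\right) \left(-759 + M\right) = \left(\left(84 + M^{2} - 20 M\right) + M\right) \left(-759 + M\right) = \left(84 + M^{2} - 19 M\right) \left(-759 + M\right) = \left(-759 + M\right) \left(84 + M^{2} - 19 M\right)$)
$Q = 749853$ ($Q = 4437 \cdot 169 = 749853$)
$P = 358925451$ ($P = -1635421 + \left(-63756 + 1076^{3} - 778 \cdot 1076^{2} + 14505 \cdot 1076\right) = -1635421 + \left(-63756 + 1245766976 - 900749728 + 15607380\right) = -1635421 + 360560872 = 358925451$)
$Q - P = 749853 - 358925451 = -358175598$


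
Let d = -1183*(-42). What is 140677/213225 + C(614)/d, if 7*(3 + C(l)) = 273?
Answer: 1166225587/1765716225 ≈ 0.66048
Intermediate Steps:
C(l) = 36 (C(l) = -3 + (⅐)*273 = -3 + 39 = 36)
d = 49686
140677/213225 + C(614)/d = 140677/213225 + 36/49686 = 140677*(1/213225) + 36*(1/49686) = 140677/213225 + 6/8281 = 1166225587/1765716225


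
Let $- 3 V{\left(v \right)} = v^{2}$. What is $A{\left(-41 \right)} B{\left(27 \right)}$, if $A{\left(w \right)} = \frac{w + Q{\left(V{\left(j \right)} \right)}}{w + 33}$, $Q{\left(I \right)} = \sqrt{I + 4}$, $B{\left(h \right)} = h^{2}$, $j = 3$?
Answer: $3645$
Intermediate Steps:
$V{\left(v \right)} = - \frac{v^{2}}{3}$
$Q{\left(I \right)} = \sqrt{4 + I}$
$A{\left(w \right)} = \frac{1 + w}{33 + w}$ ($A{\left(w \right)} = \frac{w + \sqrt{4 - \frac{3^{2}}{3}}}{w + 33} = \frac{w + \sqrt{4 - 3}}{33 + w} = \frac{w + \sqrt{1}}{33 + w} = \frac{w + 1}{33 + w} = \frac{1 + w}{33 + w}$)
$A{\left(-41 \right)} B{\left(27 \right)} = \frac{1 - 41}{33 - 41} \cdot 27^{2} = \frac{1}{-8} \left(-40\right) 729 = \left(- \frac{1}{8}\right) \left(-40\right) 729 = 5 \cdot 729 = 3645$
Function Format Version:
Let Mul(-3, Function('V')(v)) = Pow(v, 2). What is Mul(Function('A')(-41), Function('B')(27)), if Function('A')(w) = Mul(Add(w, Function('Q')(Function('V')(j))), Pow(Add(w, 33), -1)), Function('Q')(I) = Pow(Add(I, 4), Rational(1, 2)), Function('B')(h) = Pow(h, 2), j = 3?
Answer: 3645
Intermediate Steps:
Function('V')(v) = Mul(Rational(-1, 3), Pow(v, 2))
Function('Q')(I) = Pow(Add(4, I), Rational(1, 2))
Function('A')(w) = Mul(Pow(Add(33, w), -1), Add(1, w)) (Function('A')(w) = Mul(Add(w, Pow(Add(4, Mul(Rational(-1, 3), Pow(3, 2))), Rational(1, 2))), Pow(Add(w, 33), -1)) = Mul(Add(w, Pow(Add(4, Mul(Rational(-1, 3), 9)), Rational(1, 2))), Pow(Add(33, w), -1)) = Mul(Add(w, Pow(Add(4, -3), Rational(1, 2))), Pow(Add(33, w), -1)) = Mul(Add(w, Pow(1, Rational(1, 2))), Pow(Add(33, w), -1)) = Mul(Add(w, 1), Pow(Add(33, w), -1)) = Mul(Add(1, w), Pow(Add(33, w), -1)) = Mul(Pow(Add(33, w), -1), Add(1, w)))
Mul(Function('A')(-41), Function('B')(27)) = Mul(Mul(Pow(Add(33, -41), -1), Add(1, -41)), Pow(27, 2)) = Mul(Mul(Pow(-8, -1), -40), 729) = Mul(Mul(Rational(-1, 8), -40), 729) = Mul(5, 729) = 3645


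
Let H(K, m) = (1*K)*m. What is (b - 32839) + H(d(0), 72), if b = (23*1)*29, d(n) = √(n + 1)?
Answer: -32100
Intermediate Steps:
d(n) = √(1 + n)
b = 667 (b = 23*29 = 667)
H(K, m) = K*m
(b - 32839) + H(d(0), 72) = (667 - 32839) + √(1 + 0)*72 = -32172 + √1*72 = -32172 + 1*72 = -32172 + 72 = -32100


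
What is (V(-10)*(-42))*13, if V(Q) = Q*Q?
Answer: -54600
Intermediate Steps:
V(Q) = Q²
(V(-10)*(-42))*13 = ((-10)²*(-42))*13 = (100*(-42))*13 = -4200*13 = -54600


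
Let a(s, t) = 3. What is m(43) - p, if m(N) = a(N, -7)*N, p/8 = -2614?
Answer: 21041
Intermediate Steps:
p = -20912 (p = 8*(-2614) = -20912)
m(N) = 3*N
m(43) - p = 3*43 - 1*(-20912) = 129 + 20912 = 21041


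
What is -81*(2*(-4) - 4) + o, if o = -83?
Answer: 889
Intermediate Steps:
-81*(2*(-4) - 4) + o = -81*(2*(-4) - 4) - 83 = -81*(-8 - 4) - 83 = -81*(-12) - 83 = 972 - 83 = 889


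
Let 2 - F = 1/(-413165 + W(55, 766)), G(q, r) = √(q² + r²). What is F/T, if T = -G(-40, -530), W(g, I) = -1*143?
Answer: -826617*√113/2335190200 ≈ -0.0037629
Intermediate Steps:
W(g, I) = -143
F = 826617/413308 (F = 2 - 1/(-413165 - 143) = 2 - 1/(-413308) = 2 - 1*(-1/413308) = 2 + 1/413308 = 826617/413308 ≈ 2.0000)
T = -50*√113 (T = -√((-40)² + (-530)²) = -√(1600 + 280900) = -√282500 = -50*√113 ≈ -531.51)
F/T = 826617/(413308*((-50*√113))) = 826617*(-√113/5650)/413308 = -826617*√113/2335190200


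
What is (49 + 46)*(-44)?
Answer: -4180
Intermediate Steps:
(49 + 46)*(-44) = 95*(-44) = -4180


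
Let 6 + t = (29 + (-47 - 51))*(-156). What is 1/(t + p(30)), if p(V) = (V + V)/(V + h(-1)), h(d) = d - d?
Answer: 1/10760 ≈ 9.2937e-5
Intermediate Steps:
h(d) = 0
p(V) = 2 (p(V) = (V + V)/(V + 0) = (2*V)/V = 2)
t = 10758 (t = -6 + (29 + (-47 - 51))*(-156) = -6 + (29 - 98)*(-156) = -6 - 69*(-156) = -6 + 10764 = 10758)
1/(t + p(30)) = 1/(10758 + 2) = 1/10760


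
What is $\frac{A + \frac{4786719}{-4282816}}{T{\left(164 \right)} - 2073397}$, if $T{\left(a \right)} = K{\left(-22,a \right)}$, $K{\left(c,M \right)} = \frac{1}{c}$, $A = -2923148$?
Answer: $\frac{137712407926357}{97679758446880} \approx 1.4098$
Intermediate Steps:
$T{\left(a \right)} = - \frac{1}{22}$ ($T{\left(a \right)} = \frac{1}{-22} = - \frac{1}{22}$)
$\frac{A + \frac{4786719}{-4282816}}{T{\left(164 \right)} - 2073397} = \frac{-2923148 + \frac{4786719}{-4282816}}{- \frac{1}{22} - 2073397} = \frac{-2923148 + 4786719 \left(- \frac{1}{4282816}\right)}{- \frac{45614735}{22}} = \left(-2923148 - \frac{4786719}{4282816}\right) \left(- \frac{22}{45614735}\right) = \left(- \frac{12519309811487}{4282816}\right) \left(- \frac{22}{45614735}\right) = \frac{137712407926357}{97679758446880}$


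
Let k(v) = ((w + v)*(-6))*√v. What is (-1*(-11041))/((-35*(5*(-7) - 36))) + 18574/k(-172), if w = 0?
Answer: 11041/2485 - 9287*I*√43/44376 ≈ 4.4431 - 1.3723*I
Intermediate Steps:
k(v) = -6*v^(3/2) (k(v) = ((0 + v)*(-6))*√v = (v*(-6))*√v = (-6*v)*√v = -6*v^(3/2))
(-1*(-11041))/((-35*(5*(-7) - 36))) + 18574/k(-172) = (-1*(-11041))/((-35*(5*(-7) - 36))) + 18574/((-(-2064)*I*√43)) = 11041/((-35*(-35 - 36))) + 18574/((-(-2064)*I*√43)) = 11041/((-35*(-71))) + 18574/((2064*I*√43)) = 11041/2485 + 18574*(-I*√43/88752) = 11041*(1/2485) - 9287*I*√43/44376 = 11041/2485 - 9287*I*√43/44376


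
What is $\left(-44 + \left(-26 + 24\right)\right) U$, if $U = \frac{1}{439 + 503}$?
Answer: $- \frac{23}{471} \approx -0.048832$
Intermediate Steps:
$U = \frac{1}{942} \approx 0.0010616$
$\left(-44 + \left(-26 + 24\right)\right) U = \left(-44 + \left(-26 + 24\right)\right) \frac{1}{942} = \left(-44 - 2\right) \frac{1}{942} = \left(-46\right) \frac{1}{942} = - \frac{23}{471}$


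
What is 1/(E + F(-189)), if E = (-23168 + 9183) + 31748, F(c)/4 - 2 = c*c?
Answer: 1/160655 ≈ 6.2245e-6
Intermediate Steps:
F(c) = 8 + 4*c² (F(c) = 8 + 4*(c*c) = 8 + 4*c²)
E = 17763 (E = -13985 + 31748 = 17763)
1/(E + F(-189)) = 1/(17763 + (8 + 4*(-189)²)) = 1/(17763 + (8 + 4*35721)) = 1/(17763 + (8 + 142884)) = 1/(17763 + 142892) = 1/160655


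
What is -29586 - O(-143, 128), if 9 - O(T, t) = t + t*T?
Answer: -47771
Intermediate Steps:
O(T, t) = 9 - t - T*t (O(T, t) = 9 - (t + t*T) = 9 - (t + T*t) = 9 + (-t - T*t) = 9 - t - T*t)
-29586 - O(-143, 128) = -29586 - (9 - 1*128 - 1*(-143)*128) = -29586 - (9 - 128 + 18304) = -29586 - 1*18185 = -29586 - 18185 = -47771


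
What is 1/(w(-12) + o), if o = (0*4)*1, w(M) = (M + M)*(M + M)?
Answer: 1/576 ≈ 0.0017361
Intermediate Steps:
w(M) = 4*M² (w(M) = (2*M)*(2*M) = 4*M²)
o = 0 (o = 0*1 = 0)
1/(w(-12) + o) = 1/(4*(-12)² + 0) = 1/(4*144 + 0) = 1/(576 + 0) = 1/576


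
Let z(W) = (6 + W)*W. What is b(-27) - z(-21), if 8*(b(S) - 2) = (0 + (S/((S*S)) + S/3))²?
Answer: -220735/729 ≈ -302.79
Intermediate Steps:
b(S) = 2 + (1/S + S/3)²/8 (b(S) = 2 + (0 + (S/((S*S)) + S/3))²/8 = 2 + (0 + (S/(S²) + S*(⅓)))²/8 = 2 + (0 + (S/S² + S/3))²/8 = 2 + (0 + (1/S + S/3))²/8 = 2 + (1/S + S/3)²/8)
z(W) = W*(6 + W)
b(-27) - z(-21) = (1/72)*(9 + (-27)⁴ + 150*(-27)²)/(-27)² - (-21)*(6 - 21) = (1/72)*(1/729)*(9 + 531441 + 150*729) - (-21)*(-15) = (1/72)*(1/729)*(9 + 531441 + 109350) - 1*315 = (1/72)*(1/729)*640800 - 315 = 8900/729 - 315 = -220735/729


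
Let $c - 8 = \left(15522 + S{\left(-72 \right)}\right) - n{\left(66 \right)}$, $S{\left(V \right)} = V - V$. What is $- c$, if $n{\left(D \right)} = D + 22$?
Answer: $-15442$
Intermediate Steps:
$n{\left(D \right)} = 22 + D$
$S{\left(V \right)} = 0$
$c = 15442$ ($c = 8 + \left(\left(15522 + 0\right) - \left(22 + 66\right)\right) = 8 + \left(15522 - 88\right) = 8 + 15434 = 15442$)
$- c = \left(-1\right) 15442 = -15442$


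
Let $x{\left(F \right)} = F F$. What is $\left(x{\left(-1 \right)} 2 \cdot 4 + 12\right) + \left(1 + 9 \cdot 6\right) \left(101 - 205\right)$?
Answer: $-5700$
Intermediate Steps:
$x{\left(F \right)} = F^{2}$
$\left(x{\left(-1 \right)} 2 \cdot 4 + 12\right) + \left(1 + 9 \cdot 6\right) \left(101 - 205\right) = \left(\left(-1\right)^{2} \cdot 2 \cdot 4 + 12\right) + \left(1 + 9 \cdot 6\right) \left(101 - 205\right) = \left(1 \cdot 8 + 12\right) + \left(1 + 54\right) \left(101 - 205\right) = \left(8 + 12\right) + 55 \left(-104\right) = 20 - 5720 = -5700$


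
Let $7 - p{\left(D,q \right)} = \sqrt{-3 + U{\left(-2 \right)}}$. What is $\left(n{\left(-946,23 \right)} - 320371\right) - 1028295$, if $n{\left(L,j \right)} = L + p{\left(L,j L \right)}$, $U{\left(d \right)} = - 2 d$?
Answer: $-1349606$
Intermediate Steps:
$p{\left(D,q \right)} = 6$ ($p{\left(D,q \right)} = 7 - \sqrt{-3 - -4} = 7 - \sqrt{-3 + 4} = 7 - \sqrt{1} = 7 - 1 = 6$)
$n{\left(L,j \right)} = 6 + L$ ($n{\left(L,j \right)} = L + 6 = 6 + L$)
$\left(n{\left(-946,23 \right)} - 320371\right) - 1028295 = \left(\left(6 - 946\right) - 320371\right) - 1028295 = \left(-940 - 320371\right) + \left(-1567233 + 538938\right) = -321311 - 1028295 = -1349606$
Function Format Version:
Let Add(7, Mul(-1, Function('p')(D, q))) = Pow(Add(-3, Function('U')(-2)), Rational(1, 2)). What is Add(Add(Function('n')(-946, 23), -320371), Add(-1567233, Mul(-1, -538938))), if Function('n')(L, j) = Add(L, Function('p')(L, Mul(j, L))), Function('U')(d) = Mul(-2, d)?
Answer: -1349606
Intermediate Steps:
Function('p')(D, q) = 6 (Function('p')(D, q) = Add(7, Mul(-1, Pow(Add(-3, Mul(-2, -2)), Rational(1, 2)))) = Add(7, Mul(-1, Pow(Add(-3, 4), Rational(1, 2)))) = Add(7, Mul(-1, Pow(1, Rational(1, 2)))) = Add(7, Mul(-1, 1)) = Add(7, -1) = 6)
Function('n')(L, j) = Add(6, L) (Function('n')(L, j) = Add(L, 6) = Add(6, L))
Add(Add(Function('n')(-946, 23), -320371), Add(-1567233, Mul(-1, -538938))) = Add(Add(Add(6, -946), -320371), Add(-1567233, Mul(-1, -538938))) = Add(Add(-940, -320371), Add(-1567233, 538938)) = Add(-321311, -1028295) = -1349606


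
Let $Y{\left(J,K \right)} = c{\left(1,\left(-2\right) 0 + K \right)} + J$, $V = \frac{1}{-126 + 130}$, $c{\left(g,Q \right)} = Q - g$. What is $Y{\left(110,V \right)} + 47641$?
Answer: $\frac{191001}{4} \approx 47750.0$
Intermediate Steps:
$V = \frac{1}{4} \approx 0.25$
$Y{\left(J,K \right)} = -1 + J + K$ ($Y{\left(J,K \right)} = \left(\left(\left(-2\right) 0 + K\right) - 1\right) + J = \left(\left(0 + K\right) - 1\right) + J = \left(K - 1\right) + J = \left(-1 + K\right) + J = -1 + J + K$)
$Y{\left(110,V \right)} + 47641 = \left(-1 + 110 + \frac{1}{4}\right) + 47641 = \frac{437}{4} + 47641 = \frac{191001}{4}$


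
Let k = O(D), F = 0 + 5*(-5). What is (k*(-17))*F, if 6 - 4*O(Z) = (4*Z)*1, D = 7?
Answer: -4675/2 ≈ -2337.5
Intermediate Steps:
F = -25 (F = 0 - 25 = -25)
O(Z) = 3/2 - Z (O(Z) = 3/2 - 4*Z/4 = 3/2 - Z)
k = -11/2 (k = 3/2 - 1*7 = 3/2 - 7 = -11/2 ≈ -5.5000)
(k*(-17))*F = -11/2*(-17)*(-25) = (187/2)*(-25) = -4675/2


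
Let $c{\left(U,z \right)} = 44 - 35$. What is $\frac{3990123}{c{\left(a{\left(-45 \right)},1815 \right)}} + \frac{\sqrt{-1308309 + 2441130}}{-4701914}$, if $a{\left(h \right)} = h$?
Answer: $443347 - \frac{3 \sqrt{125869}}{4701914} \approx 4.4335 \cdot 10^{5}$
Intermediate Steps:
$c{\left(U,z \right)} = 9$
$\frac{3990123}{c{\left(a{\left(-45 \right)},1815 \right)}} + \frac{\sqrt{-1308309 + 2441130}}{-4701914} = \frac{3990123}{9} + \frac{\sqrt{-1308309 + 2441130}}{-4701914} = 3990123 \cdot \frac{1}{9} + \sqrt{1132821} \left(- \frac{1}{4701914}\right) = 443347 + 3 \sqrt{125869} \left(- \frac{1}{4701914}\right) = 443347 - \frac{3 \sqrt{125869}}{4701914}$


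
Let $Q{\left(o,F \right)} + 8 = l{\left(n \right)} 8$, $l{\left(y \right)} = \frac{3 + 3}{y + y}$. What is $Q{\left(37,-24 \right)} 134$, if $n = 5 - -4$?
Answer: $- \frac{2144}{3} \approx -714.67$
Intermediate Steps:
$n = 9$ ($n = 5 + 4 = 9$)
$l{\left(y \right)} = \frac{3}{y}$ ($l{\left(y \right)} = \frac{6}{2 y} = 6 \frac{1}{2 y} = \frac{3}{y}$)
$Q{\left(o,F \right)} = - \frac{16}{3}$ ($Q{\left(o,F \right)} = -8 + \frac{3}{9} \cdot 8 = -8 + 3 \cdot \frac{1}{9} \cdot 8 = -8 + \frac{1}{3} \cdot 8 = -8 + \frac{8}{3} = - \frac{16}{3}$)
$Q{\left(37,-24 \right)} 134 = \left(- \frac{16}{3}\right) 134 = - \frac{2144}{3}$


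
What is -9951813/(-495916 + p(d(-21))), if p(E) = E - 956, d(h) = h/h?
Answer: 9951813/496871 ≈ 20.029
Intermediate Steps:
d(h) = 1
p(E) = -956 + E
-9951813/(-495916 + p(d(-21))) = -9951813/(-495916 + (-956 + 1)) = -9951813/(-495916 - 955) = -9951813/(-496871) = -9951813*(-1/496871) = 9951813/496871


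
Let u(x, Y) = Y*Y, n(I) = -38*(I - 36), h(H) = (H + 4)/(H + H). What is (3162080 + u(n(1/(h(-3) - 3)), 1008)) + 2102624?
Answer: 6280768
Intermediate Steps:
h(H) = (4 + H)/(2*H) (h(H) = (4 + H)/((2*H)) = (4 + H)*(1/(2*H)) = (4 + H)/(2*H))
n(I) = 1368 - 38*I (n(I) = -38*(-36 + I) = 1368 - 38*I)
u(x, Y) = Y**2
(3162080 + u(n(1/(h(-3) - 3)), 1008)) + 2102624 = (3162080 + 1008**2) + 2102624 = (3162080 + 1016064) + 2102624 = 4178144 + 2102624 = 6280768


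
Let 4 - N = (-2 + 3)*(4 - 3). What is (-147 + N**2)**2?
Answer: 19044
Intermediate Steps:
N = 3 (N = 4 - (-2 + 3)*(4 - 3) = 4 - 1 = 3)
(-147 + N**2)**2 = (-147 + 3**2)**2 = (-147 + 9)**2 = (-138)**2 = 19044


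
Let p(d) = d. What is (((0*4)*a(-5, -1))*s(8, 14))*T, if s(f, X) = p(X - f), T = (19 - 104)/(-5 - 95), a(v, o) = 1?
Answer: 0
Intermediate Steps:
T = 17/20 (T = -85/(-100) = -85*(-1/100) = 17/20 ≈ 0.85000)
s(f, X) = X - f
(((0*4)*a(-5, -1))*s(8, 14))*T = (((0*4)*1)*(14 - 1*8))*(17/20) = ((0*1)*(14 - 8))*(17/20) = (0*6)*(17/20) = 0*(17/20) = 0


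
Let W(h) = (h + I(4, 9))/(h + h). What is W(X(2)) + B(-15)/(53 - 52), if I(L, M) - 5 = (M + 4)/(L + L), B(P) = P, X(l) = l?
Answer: -411/32 ≈ -12.844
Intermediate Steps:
I(L, M) = 5 + (4 + M)/(2*L) (I(L, M) = 5 + (M + 4)/(L + L) = 5 + (4 + M)/((2*L)) = 5 + (4 + M)*(1/(2*L)) = 5 + (4 + M)/(2*L))
W(h) = (53/8 + h)/(2*h) (W(h) = (h + (½)*(4 + 9 + 10*4)/4)/(h + h) = (h + (½)*(¼)*(4 + 9 + 40))/((2*h)) = (h + (½)*(¼)*53)*(1/(2*h)) = (h + 53/8)*(1/(2*h)) = (53/8 + h)*(1/(2*h)) = (53/8 + h)/(2*h))
W(X(2)) + B(-15)/(53 - 52) = (1/16)*(53 + 8*2)/2 - 15/(53 - 52) = (1/16)*(½)*(53 + 16) - 15/1 = (1/16)*(½)*69 - 15*1 = 69/32 - 15 = -411/32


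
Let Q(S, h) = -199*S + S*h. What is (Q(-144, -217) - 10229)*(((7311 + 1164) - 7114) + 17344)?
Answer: 929170875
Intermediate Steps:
(Q(-144, -217) - 10229)*(((7311 + 1164) - 7114) + 17344) = (-144*(-199 - 217) - 10229)*(((7311 + 1164) - 7114) + 17344) = (-144*(-416) - 10229)*((8475 - 7114) + 17344) = (59904 - 10229)*(1361 + 17344) = 49675*18705 = 929170875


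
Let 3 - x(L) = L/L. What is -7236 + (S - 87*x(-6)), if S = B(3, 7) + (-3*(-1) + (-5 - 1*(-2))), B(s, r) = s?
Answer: -7407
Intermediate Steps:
x(L) = 2 (x(L) = 3 - L/L = 3 - 1*1 = 3 - 1 = 2)
S = 3 (S = 3 + (-3*(-1) + (-5 - 1*(-2))) = 3 + (3 + (-5 + 2)) = 3 + (3 - 3) = 3 + 0 = 3)
-7236 + (S - 87*x(-6)) = -7236 + (3 - 87*2) = -7236 + (3 - 174) = -7236 - 171 = -7407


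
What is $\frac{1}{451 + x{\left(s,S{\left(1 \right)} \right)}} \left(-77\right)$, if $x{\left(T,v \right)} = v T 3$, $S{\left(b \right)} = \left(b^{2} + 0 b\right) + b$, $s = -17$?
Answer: $- \frac{77}{349} \approx -0.22063$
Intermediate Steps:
$S{\left(b \right)} = b + b^{2}$ ($S{\left(b \right)} = \left(b^{2} + 0\right) + b = b^{2} + b = b + b^{2}$)
$x{\left(T,v \right)} = 3 T v$ ($x{\left(T,v \right)} = T v 3 = 3 T v$)
$\frac{1}{451 + x{\left(s,S{\left(1 \right)} \right)}} \left(-77\right) = \frac{1}{451 + 3 \left(-17\right) 1 \left(1 + 1\right)} \left(-77\right) = \frac{1}{451 + 3 \left(-17\right) 1 \cdot 2} \left(-77\right) = \frac{1}{451 + 3 \left(-17\right) 2} \left(-77\right) = \frac{1}{451 - 102} \left(-77\right) = \frac{1}{349} \left(-77\right) = - \frac{77}{349}$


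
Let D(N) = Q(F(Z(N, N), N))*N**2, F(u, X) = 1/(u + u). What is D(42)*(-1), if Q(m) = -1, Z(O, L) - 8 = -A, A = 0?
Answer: 1764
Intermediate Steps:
Z(O, L) = 8 (Z(O, L) = 8 - 1*0 = 8 + 0 = 8)
F(u, X) = 1/(2*u)
D(N) = -N**2
D(42)*(-1) = -1*42**2*(-1) = -1*1764*(-1) = -1764*(-1) = 1764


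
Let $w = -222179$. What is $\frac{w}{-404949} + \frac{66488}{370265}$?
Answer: $\frac{109189356547}{149938441485} \approx 0.72823$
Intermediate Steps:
$\frac{w}{-404949} + \frac{66488}{370265} = - \frac{222179}{-404949} + \frac{66488}{370265} = \left(-222179\right) \left(- \frac{1}{404949}\right) + 66488 \cdot \frac{1}{370265} = \frac{222179}{404949} + \frac{66488}{370265} = \frac{109189356547}{149938441485}$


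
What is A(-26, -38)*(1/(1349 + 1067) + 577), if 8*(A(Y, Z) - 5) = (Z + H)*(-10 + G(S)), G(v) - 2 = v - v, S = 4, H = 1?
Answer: 29274693/1208 ≈ 24234.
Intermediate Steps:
G(v) = 2 (G(v) = 2 + (v - v) = 2 + 0 = 2)
A(Y, Z) = 4 - Z (A(Y, Z) = 5 + ((Z + 1)*(-10 + 2))/8 = 5 + ((1 + Z)*(-8))/8 = 5 + (-8 - 8*Z)/8 = 5 + (-1 - Z) = 4 - Z)
A(-26, -38)*(1/(1349 + 1067) + 577) = (4 - 1*(-38))*(1/(1349 + 1067) + 577) = (4 + 38)*(1/2416 + 577) = 42*(1/2416 + 577) = 42*(1394033/2416) = 29274693/1208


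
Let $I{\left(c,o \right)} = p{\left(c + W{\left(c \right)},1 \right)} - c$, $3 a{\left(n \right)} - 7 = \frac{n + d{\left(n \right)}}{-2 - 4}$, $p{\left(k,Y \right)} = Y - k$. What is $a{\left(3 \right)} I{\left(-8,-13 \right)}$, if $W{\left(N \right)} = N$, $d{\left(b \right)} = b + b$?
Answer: $\frac{275}{6} \approx 45.833$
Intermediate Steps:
$d{\left(b \right)} = 2 b$
$a{\left(n \right)} = \frac{7}{3} - \frac{n}{6}$ ($a{\left(n \right)} = \frac{7}{3} + \frac{\left(n + 2 n\right) \frac{1}{-2 - 4}}{3} = \frac{7}{3} + \frac{3 n \frac{1}{-6}}{3} = \frac{7}{3} + \frac{3 n \left(- \frac{1}{6}\right)}{3} = \frac{7}{3} + \frac{\left(- \frac{1}{2}\right) n}{3} = \frac{7}{3} - \frac{n}{6}$)
$I{\left(c,o \right)} = 1 - 3 c$ ($I{\left(c,o \right)} = \left(1 - \left(c + c\right)\right) - c = \left(1 - 2 c\right) - c = 1 - 3 c$)
$a{\left(3 \right)} I{\left(-8,-13 \right)} = \left(\frac{7}{3} - \frac{1}{2}\right) \left(1 - -24\right) = \left(\frac{7}{3} - \frac{1}{2}\right) \left(1 + 24\right) = \frac{11}{6} \cdot 25 = \frac{275}{6}$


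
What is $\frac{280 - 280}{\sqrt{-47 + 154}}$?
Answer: $0$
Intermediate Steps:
$\frac{280 - 280}{\sqrt{-47 + 154}} = \frac{280 - 280}{\sqrt{107}} = 0 \frac{\sqrt{107}}{107} = 0$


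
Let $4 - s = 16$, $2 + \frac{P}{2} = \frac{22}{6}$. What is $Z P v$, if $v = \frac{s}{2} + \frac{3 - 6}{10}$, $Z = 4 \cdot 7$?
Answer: $-588$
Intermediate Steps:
$P = \frac{10}{3}$ ($P = -4 + 2 \cdot \frac{22}{6} = -4 + 2 \cdot 22 \cdot \frac{1}{6} = -4 + 2 \cdot \frac{11}{3} = -4 + \frac{22}{3} = \frac{10}{3} \approx 3.3333$)
$s = -12$ ($s = 4 - 16 = -12$)
$Z = 28$
$v = - \frac{63}{10}$ ($v = - \frac{12}{2} + \frac{3 - 6}{10} = \left(-12\right) \frac{1}{2} + \left(3 - 6\right) \frac{1}{10} = -6 - \frac{3}{10} = - \frac{63}{10} \approx -6.3$)
$Z P v = 28 \cdot \frac{10}{3} \left(- \frac{63}{10}\right) = \frac{280}{3} \left(- \frac{63}{10}\right) = -588$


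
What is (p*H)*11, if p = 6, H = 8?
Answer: 528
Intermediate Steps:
(p*H)*11 = (6*8)*11 = 48*11 = 528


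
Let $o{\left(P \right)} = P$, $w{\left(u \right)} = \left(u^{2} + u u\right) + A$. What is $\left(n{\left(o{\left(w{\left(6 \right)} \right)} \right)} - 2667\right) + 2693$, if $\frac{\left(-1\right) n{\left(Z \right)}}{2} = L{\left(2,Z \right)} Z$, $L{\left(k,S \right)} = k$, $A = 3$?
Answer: $-274$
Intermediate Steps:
$w{\left(u \right)} = 3 + 2 u^{2}$ ($w{\left(u \right)} = \left(u^{2} + u u\right) + 3 = \left(u^{2} + u^{2}\right) + 3 = 2 u^{2} + 3 = 3 + 2 u^{2}$)
$n{\left(Z \right)} = - 4 Z$ ($n{\left(Z \right)} = - 2 \cdot 2 Z = - 4 Z$)
$\left(n{\left(o{\left(w{\left(6 \right)} \right)} \right)} - 2667\right) + 2693 = \left(- 4 \left(3 + 2 \cdot 6^{2}\right) - 2667\right) + 2693 = \left(- 4 \left(3 + 2 \cdot 36\right) - 2667\right) + 2693 = \left(- 4 \left(3 + 72\right) - 2667\right) + 2693 = \left(\left(-4\right) 75 - 2667\right) + 2693 = \left(-300 - 2667\right) + 2693 = -2967 + 2693 = -274$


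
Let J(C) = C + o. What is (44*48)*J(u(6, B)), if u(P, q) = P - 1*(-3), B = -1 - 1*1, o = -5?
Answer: 8448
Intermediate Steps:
B = -2 (B = -1 - 1 = -2)
u(P, q) = 3 + P (u(P, q) = P + 3 = 3 + P)
J(C) = -5 + C (J(C) = C - 5 = -5 + C)
(44*48)*J(u(6, B)) = (44*48)*(-5 + (3 + 6)) = 2112*(-5 + 9) = 2112*4 = 8448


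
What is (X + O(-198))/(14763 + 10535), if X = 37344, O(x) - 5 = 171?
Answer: 2680/1807 ≈ 1.4831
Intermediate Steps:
O(x) = 176 (O(x) = 5 + 171 = 176)
(X + O(-198))/(14763 + 10535) = (37344 + 176)/(14763 + 10535) = 37520/25298 = 37520*(1/25298) = 2680/1807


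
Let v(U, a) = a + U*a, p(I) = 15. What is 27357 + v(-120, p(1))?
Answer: 25572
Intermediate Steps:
27357 + v(-120, p(1)) = 27357 + 15*(1 - 120) = 27357 + 15*(-119) = 27357 - 1785 = 25572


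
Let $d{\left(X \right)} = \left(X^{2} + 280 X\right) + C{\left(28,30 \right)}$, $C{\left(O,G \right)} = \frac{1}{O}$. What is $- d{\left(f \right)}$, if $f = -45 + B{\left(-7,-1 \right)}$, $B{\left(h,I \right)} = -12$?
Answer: $\frac{355907}{28} \approx 12711.0$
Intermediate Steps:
$f = -57$ ($f = -45 - 12 = -57$)
$d{\left(X \right)} = \frac{1}{28} + X^{2} + 280 X$ ($d{\left(X \right)} = \left(X^{2} + 280 X\right) + \frac{1}{28} = \frac{1}{28} + X^{2} + 280 X$)
$- d{\left(f \right)} = - (\frac{1}{28} + \left(-57\right)^{2} + 280 \left(-57\right)) = - (\frac{1}{28} + 3249 - 15960) = \left(-1\right) \left(- \frac{355907}{28}\right) = \frac{355907}{28}$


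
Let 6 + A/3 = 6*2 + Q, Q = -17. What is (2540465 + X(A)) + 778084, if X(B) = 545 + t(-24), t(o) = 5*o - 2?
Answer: 3318972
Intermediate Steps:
t(o) = -2 + 5*o
A = -33 (A = -18 + 3*(6*2 - 17) = -18 + 3*(12 - 17) = -18 + 3*(-5) = -18 - 15 = -33)
X(B) = 423 (X(B) = 545 + (-2 + 5*(-24)) = 545 + (-2 - 120) = 545 - 122 = 423)
(2540465 + X(A)) + 778084 = (2540465 + 423) + 778084 = 2540888 + 778084 = 3318972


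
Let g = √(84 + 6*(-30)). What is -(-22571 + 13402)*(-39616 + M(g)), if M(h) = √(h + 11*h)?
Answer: -363239104 + 36676*2^(¼)*3^(¾)*√I ≈ -3.6317e+8 + 70302.0*I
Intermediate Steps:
g = 4*I*√6 (g = √(84 - 180) = √(-96) = 4*I*√6 ≈ 9.798*I)
M(h) = 2*√3*√h (M(h) = √(12*h) = 2*√3*√h)
-(-22571 + 13402)*(-39616 + M(g)) = -(-22571 + 13402)*(-39616 + 2*√3*√(4*I*√6)) = -(-9169)*(-39616 + 2*√3*(2*6^(¼)*√I)) = -(-9169)*(-39616 + 4*2^(¼)*3^(¾)*√I) = -(363239104 - 36676*2^(¼)*3^(¾)*√I) = -363239104 + 36676*2^(¼)*3^(¾)*√I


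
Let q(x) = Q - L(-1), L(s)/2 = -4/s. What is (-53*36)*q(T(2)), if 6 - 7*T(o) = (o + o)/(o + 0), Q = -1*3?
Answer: 20988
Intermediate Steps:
L(s) = -8/s (L(s) = 2*(-4/s) = -8/s)
Q = -3
T(o) = 4/7 (T(o) = 6/7 - (o + o)/(7*(o + 0)) = 6/7 - 2*o/(7*o) = 6/7 - 1/7*2 = 6/7 - 2/7 = 4/7)
q(x) = -11 (q(x) = -3 - (-8)/(-1) = -3 - (-8)*(-1) = -3 - 1*8 = -3 - 8 = -11)
(-53*36)*q(T(2)) = -53*36*(-11) = -1908*(-11) = 20988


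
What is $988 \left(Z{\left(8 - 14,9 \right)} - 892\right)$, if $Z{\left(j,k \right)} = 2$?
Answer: $-879320$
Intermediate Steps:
$988 \left(Z{\left(8 - 14,9 \right)} - 892\right) = 988 \left(2 - 892\right) = 988 \left(-890\right) = -879320$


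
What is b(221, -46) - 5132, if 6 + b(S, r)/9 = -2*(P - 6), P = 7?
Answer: -5204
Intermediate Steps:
b(S, r) = -72 (b(S, r) = -54 + 9*(-2*(7 - 6)) = -54 + 9*(-2*1) = -54 + 9*(-2) = -54 - 18 = -72)
b(221, -46) - 5132 = -72 - 5132 = -5204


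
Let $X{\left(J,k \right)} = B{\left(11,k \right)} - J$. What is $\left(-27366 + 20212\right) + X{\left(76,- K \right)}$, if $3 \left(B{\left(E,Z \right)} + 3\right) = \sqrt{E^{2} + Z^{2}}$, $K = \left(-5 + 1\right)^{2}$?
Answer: $-7233 + \frac{\sqrt{377}}{3} \approx -7226.5$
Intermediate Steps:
$K = 16$ ($K = \left(-4\right)^{2} = 16$)
$B{\left(E,Z \right)} = -3 + \frac{\sqrt{E^{2} + Z^{2}}}{3}$
$X{\left(J,k \right)} = -3 - J + \frac{\sqrt{121 + k^{2}}}{3}$ ($X{\left(J,k \right)} = \left(-3 + \frac{\sqrt{11^{2} + k^{2}}}{3}\right) - J = \left(-3 + \frac{\sqrt{121 + k^{2}}}{3}\right) - J = -3 - J + \frac{\sqrt{121 + k^{2}}}{3}$)
$\left(-27366 + 20212\right) + X{\left(76,- K \right)} = \left(-27366 + 20212\right) - \left(79 - \frac{\sqrt{121 + \left(\left(-1\right) 16\right)^{2}}}{3}\right) = -7154 - \left(79 - \frac{\sqrt{121 + \left(-16\right)^{2}}}{3}\right) = -7154 - \left(79 - \frac{\sqrt{121 + 256}}{3}\right) = -7154 - \left(79 - \frac{\sqrt{377}}{3}\right) = -7233 + \frac{\sqrt{377}}{3}$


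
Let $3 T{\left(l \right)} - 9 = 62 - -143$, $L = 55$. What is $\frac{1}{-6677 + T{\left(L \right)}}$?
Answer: $- \frac{3}{19817} \approx -0.00015139$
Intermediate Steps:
$T{\left(l \right)} = \frac{214}{3}$ ($T{\left(l \right)} = 3 + \frac{62 - -143}{3} = 3 + \frac{62 + 143}{3} = 3 + \frac{1}{3} \cdot 205 = 3 + \frac{205}{3} = \frac{214}{3}$)
$\frac{1}{-6677 + T{\left(L \right)}} = \frac{1}{-6677 + \frac{214}{3}} = \frac{1}{- \frac{19817}{3}} = - \frac{3}{19817}$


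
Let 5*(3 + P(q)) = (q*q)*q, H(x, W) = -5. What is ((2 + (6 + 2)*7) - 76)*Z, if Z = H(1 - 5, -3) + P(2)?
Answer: 576/5 ≈ 115.20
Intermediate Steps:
P(q) = -3 + q³/5 (P(q) = -3 + ((q*q)*q)/5 = -3 + (q²*q)/5 = -3 + q³/5)
Z = -32/5 (Z = -5 + (-3 + (⅕)*2³) = -5 + (-3 + (⅕)*8) = -5 + (-3 + 8/5) = -5 - 7/5 = -32/5 ≈ -6.4000)
((2 + (6 + 2)*7) - 76)*Z = ((2 + (6 + 2)*7) - 76)*(-32/5) = ((2 + 8*7) - 76)*(-32/5) = ((2 + 56) - 76)*(-32/5) = (58 - 76)*(-32/5) = -18*(-32/5) = 576/5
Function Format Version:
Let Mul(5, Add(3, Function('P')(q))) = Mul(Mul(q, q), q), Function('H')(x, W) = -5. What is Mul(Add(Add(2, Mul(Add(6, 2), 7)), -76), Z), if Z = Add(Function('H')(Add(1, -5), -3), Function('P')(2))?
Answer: Rational(576, 5) ≈ 115.20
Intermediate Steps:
Function('P')(q) = Add(-3, Mul(Rational(1, 5), Pow(q, 3))) (Function('P')(q) = Add(-3, Mul(Rational(1, 5), Mul(Mul(q, q), q))) = Add(-3, Mul(Rational(1, 5), Mul(Pow(q, 2), q))) = Add(-3, Mul(Rational(1, 5), Pow(q, 3))))
Z = Rational(-32, 5) (Z = Add(-5, Add(-3, Mul(Rational(1, 5), Pow(2, 3)))) = Add(-5, Add(-3, Mul(Rational(1, 5), 8))) = Add(-5, Add(-3, Rational(8, 5))) = Add(-5, Rational(-7, 5)) = Rational(-32, 5) ≈ -6.4000)
Mul(Add(Add(2, Mul(Add(6, 2), 7)), -76), Z) = Mul(Add(Add(2, Mul(Add(6, 2), 7)), -76), Rational(-32, 5)) = Mul(Add(Add(2, Mul(8, 7)), -76), Rational(-32, 5)) = Mul(Add(Add(2, 56), -76), Rational(-32, 5)) = Mul(Add(58, -76), Rational(-32, 5)) = Mul(-18, Rational(-32, 5)) = Rational(576, 5)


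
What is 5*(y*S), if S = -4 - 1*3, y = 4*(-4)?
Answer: 560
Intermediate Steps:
y = -16
S = -7 (S = -4 - 3 = -7)
5*(y*S) = 5*(-16*(-7)) = 5*112 = 560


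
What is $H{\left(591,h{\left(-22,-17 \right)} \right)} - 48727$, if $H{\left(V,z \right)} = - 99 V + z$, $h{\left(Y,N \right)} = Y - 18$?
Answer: $-107276$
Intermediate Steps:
$h{\left(Y,N \right)} = -18 + Y$
$H{\left(V,z \right)} = z - 99 V$
$H{\left(591,h{\left(-22,-17 \right)} \right)} - 48727 = \left(\left(-18 - 22\right) - 58509\right) - 48727 = \left(-40 - 58509\right) - 48727 = -58549 - 48727 = -107276$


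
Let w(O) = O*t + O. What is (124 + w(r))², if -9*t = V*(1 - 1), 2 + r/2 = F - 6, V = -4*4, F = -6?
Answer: 9216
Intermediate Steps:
V = -16
r = -28 (r = -4 + 2*(-6 - 6) = -4 + 2*(-12) = -4 - 24 = -28)
t = 0 (t = -(-16)*(1 - 1)/9 = -(-16)*0/9 = -⅑*0 = 0)
w(O) = O (w(O) = O*0 + O = 0 + O = O)
(124 + w(r))² = (124 - 28)² = 96² = 9216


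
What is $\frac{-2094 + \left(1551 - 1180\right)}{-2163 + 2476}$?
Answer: $- \frac{1723}{313} \approx -5.5048$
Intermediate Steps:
$\frac{-2094 + \left(1551 - 1180\right)}{-2163 + 2476} = \frac{-2094 + \left(1551 - 1180\right)}{313} = \left(-2094 + 371\right) \frac{1}{313} = \left(-1723\right) \frac{1}{313} = - \frac{1723}{313}$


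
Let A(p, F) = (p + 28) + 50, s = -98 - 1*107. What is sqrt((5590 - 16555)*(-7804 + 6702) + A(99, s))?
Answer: 3*sqrt(1342623) ≈ 3476.1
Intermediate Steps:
s = -205 (s = -98 - 107 = -205)
A(p, F) = 78 + p (A(p, F) = (28 + p) + 50 = 78 + p)
sqrt((5590 - 16555)*(-7804 + 6702) + A(99, s)) = sqrt((5590 - 16555)*(-7804 + 6702) + (78 + 99)) = sqrt(-10965*(-1102) + 177) = sqrt(12083430 + 177) = sqrt(12083607) = 3*sqrt(1342623)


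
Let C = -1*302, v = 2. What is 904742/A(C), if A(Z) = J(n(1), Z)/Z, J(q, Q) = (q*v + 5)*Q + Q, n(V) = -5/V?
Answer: -452371/2 ≈ -2.2619e+5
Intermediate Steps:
J(q, Q) = Q + Q*(5 + 2*q) (J(q, Q) = (q*2 + 5)*Q + Q = (2*q + 5)*Q + Q = (5 + 2*q)*Q + Q = Q*(5 + 2*q) + Q = Q + Q*(5 + 2*q))
C = -302
A(Z) = -4 (A(Z) = (2*Z*(3 - 5/1))/Z = (2*Z*(3 - 5*1))/Z = (2*Z*(3 - 5))/Z = (2*Z*(-2))/Z = (-4*Z)/Z = -4)
904742/A(C) = 904742/(-4) = 904742*(-¼) = -452371/2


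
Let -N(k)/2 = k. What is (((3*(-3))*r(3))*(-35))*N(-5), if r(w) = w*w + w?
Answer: 37800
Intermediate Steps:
r(w) = w + w² (r(w) = w² + w = w + w²)
N(k) = -2*k
(((3*(-3))*r(3))*(-35))*N(-5) = (((3*(-3))*(3*(1 + 3)))*(-35))*(-2*(-5)) = (-27*4*(-35))*10 = (-9*12*(-35))*10 = -108*(-35)*10 = 3780*10 = 37800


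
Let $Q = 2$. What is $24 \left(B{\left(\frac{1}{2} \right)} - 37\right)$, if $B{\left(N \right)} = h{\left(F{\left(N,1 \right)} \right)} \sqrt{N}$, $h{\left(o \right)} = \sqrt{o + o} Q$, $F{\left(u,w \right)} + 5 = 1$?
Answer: $-888 + 96 i \approx -888.0 + 96.0 i$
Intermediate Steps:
$F{\left(u,w \right)} = -4$ ($F{\left(u,w \right)} = -5 + 1 = -4$)
$h{\left(o \right)} = 2 \sqrt{2} \sqrt{o}$ ($h{\left(o \right)} = \sqrt{o + o} 2 = \sqrt{2 o} 2 = \sqrt{2} \sqrt{o} 2 = 2 \sqrt{2} \sqrt{o}$)
$B{\left(N \right)} = 4 i \sqrt{2} \sqrt{N}$ ($B{\left(N \right)} = 2 \sqrt{2} \sqrt{-4} \sqrt{N} = 2 \sqrt{2} \cdot 2 i \sqrt{N} = 4 i \sqrt{2} \sqrt{N}$)
$24 \left(B{\left(\frac{1}{2} \right)} - 37\right) = 24 \left(4 i \sqrt{2} \sqrt{\frac{1}{2}} - 37\right) = 24 \left(\frac{4 i \sqrt{2}}{\sqrt{2}} - 37\right) = 24 \left(4 i \sqrt{2} \frac{\sqrt{2}}{2} - 37\right) = 24 \left(4 i - 37\right) = 24 \left(-37 + 4 i\right) = -888 + 96 i$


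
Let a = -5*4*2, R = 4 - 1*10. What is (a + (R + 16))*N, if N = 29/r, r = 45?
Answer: -58/3 ≈ -19.333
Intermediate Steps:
R = -6 (R = 4 - 10 = -6)
N = 29/45 ≈ 0.64444
a = -40 (a = -20*2 = -40)
(a + (R + 16))*N = (-40 + (-6 + 16))*(29/45) = (-40 + 10)*(29/45) = -30*29/45 = -58/3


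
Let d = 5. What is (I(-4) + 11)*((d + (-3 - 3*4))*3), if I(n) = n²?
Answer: -810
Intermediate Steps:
(I(-4) + 11)*((d + (-3 - 3*4))*3) = ((-4)² + 11)*((5 + (-3 - 3*4))*3) = (16 + 11)*((5 + (-3 - 12))*3) = 27*((5 - 15)*3) = 27*(-10*3) = 27*(-30) = -810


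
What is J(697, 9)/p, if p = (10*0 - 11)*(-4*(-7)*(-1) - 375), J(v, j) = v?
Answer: 697/4433 ≈ 0.15723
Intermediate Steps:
p = 4433 (p = (0 - 11)*(28*(-1) - 375) = -11*(-28 - 375) = -11*(-403) = 4433)
J(697, 9)/p = 697/4433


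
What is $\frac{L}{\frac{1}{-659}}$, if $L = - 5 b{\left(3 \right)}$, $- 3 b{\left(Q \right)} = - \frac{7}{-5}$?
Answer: $- \frac{4613}{3} \approx -1537.7$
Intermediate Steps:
$b{\left(Q \right)} = - \frac{7}{15}$ ($b{\left(Q \right)} = - \frac{\left(-7\right) \frac{1}{-5}}{3} = - \frac{\left(-7\right) \left(- \frac{1}{5}\right)}{3} = \left(- \frac{1}{3}\right) \frac{7}{5} = - \frac{7}{15}$)
$L = \frac{7}{3}$ ($L = \left(-5\right) \left(- \frac{7}{15}\right) = \frac{7}{3} \approx 2.3333$)
$\frac{L}{\frac{1}{-659}} = \frac{7}{3 \frac{1}{-659}} = \frac{7}{3 \left(- \frac{1}{659}\right)} = \frac{7}{3} \left(-659\right) = - \frac{4613}{3}$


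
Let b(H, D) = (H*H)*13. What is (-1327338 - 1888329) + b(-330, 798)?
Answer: -1799967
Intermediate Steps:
b(H, D) = 13*H² (b(H, D) = H²*13 = 13*H²)
(-1327338 - 1888329) + b(-330, 798) = (-1327338 - 1888329) + 13*(-330)² = -3215667 + 13*108900 = -3215667 + 1415700 = -1799967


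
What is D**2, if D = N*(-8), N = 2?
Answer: 256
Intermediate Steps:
D = -16 (D = 2*(-8) = -16)
D**2 = (-16)**2 = 256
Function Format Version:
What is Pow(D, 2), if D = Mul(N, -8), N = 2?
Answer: 256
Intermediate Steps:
D = -16 (D = Mul(2, -8) = -16)
Pow(D, 2) = Pow(-16, 2) = 256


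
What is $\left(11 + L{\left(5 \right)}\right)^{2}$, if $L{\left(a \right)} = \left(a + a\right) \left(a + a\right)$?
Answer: $12321$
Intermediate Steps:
$L{\left(a \right)} = 4 a^{2}$ ($L{\left(a \right)} = 2 a 2 a = 4 a^{2}$)
$\left(11 + L{\left(5 \right)}\right)^{2} = \left(11 + 4 \cdot 5^{2}\right)^{2} = \left(11 + 4 \cdot 25\right)^{2} = \left(11 + 100\right)^{2} = 111^{2} = 12321$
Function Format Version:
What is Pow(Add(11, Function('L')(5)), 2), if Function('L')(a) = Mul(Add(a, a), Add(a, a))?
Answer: 12321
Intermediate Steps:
Function('L')(a) = Mul(4, Pow(a, 2)) (Function('L')(a) = Mul(Mul(2, a), Mul(2, a)) = Mul(4, Pow(a, 2)))
Pow(Add(11, Function('L')(5)), 2) = Pow(Add(11, Mul(4, Pow(5, 2))), 2) = Pow(Add(11, Mul(4, 25)), 2) = Pow(Add(11, 100), 2) = Pow(111, 2) = 12321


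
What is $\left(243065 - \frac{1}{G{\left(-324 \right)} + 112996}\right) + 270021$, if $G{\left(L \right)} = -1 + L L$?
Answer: $\frac{111837868505}{217971} \approx 5.1309 \cdot 10^{5}$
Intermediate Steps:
$G{\left(L \right)} = -1 + L^{2}$
$\left(243065 - \frac{1}{G{\left(-324 \right)} + 112996}\right) + 270021 = \left(243065 - \frac{1}{\left(-1 + \left(-324\right)^{2}\right) + 112996}\right) + 270021 = \left(243065 - \frac{1}{\left(-1 + 104976\right) + 112996}\right) + 270021 = \left(243065 - \frac{1}{104975 + 112996}\right) + 270021 = \left(243065 - \frac{1}{217971}\right) + 270021 = \frac{52981121114}{217971} + 270021 = \frac{111837868505}{217971}$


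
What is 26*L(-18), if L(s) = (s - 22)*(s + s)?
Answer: 37440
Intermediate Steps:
L(s) = 2*s*(-22 + s) (L(s) = (-22 + s)*(2*s) = 2*s*(-22 + s))
26*L(-18) = 26*(2*(-18)*(-22 - 18)) = 26*(2*(-18)*(-40)) = 26*1440 = 37440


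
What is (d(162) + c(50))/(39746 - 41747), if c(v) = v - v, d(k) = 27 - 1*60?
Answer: 11/667 ≈ 0.016492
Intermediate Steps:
d(k) = -33 (d(k) = 27 - 60 = -33)
c(v) = 0
(d(162) + c(50))/(39746 - 41747) = (-33 + 0)/(39746 - 41747) = -33/(-2001) = -33*(-1/2001) = 11/667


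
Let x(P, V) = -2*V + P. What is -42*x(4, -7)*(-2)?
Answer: 1512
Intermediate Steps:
x(P, V) = P - 2*V
-42*x(4, -7)*(-2) = -42*(4 - 2*(-7))*(-2) = -42*(4 + 14)*(-2) = -42*18*(-2) = -756*(-2) = 1512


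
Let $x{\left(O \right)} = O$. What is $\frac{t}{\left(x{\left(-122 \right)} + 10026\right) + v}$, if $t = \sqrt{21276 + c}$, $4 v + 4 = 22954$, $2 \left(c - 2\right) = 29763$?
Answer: $\frac{\sqrt{144638}}{31283} \approx 0.012157$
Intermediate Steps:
$c = \frac{29767}{2}$ ($c = 2 + \frac{1}{2} \cdot 29763 = 2 + \frac{29763}{2} = \frac{29767}{2} \approx 14884.0$)
$v = \frac{11475}{2}$ ($v = -1 + \frac{1}{4} \cdot 22954 = -1 + \frac{11477}{2} = \frac{11475}{2} \approx 5737.5$)
$t = \frac{\sqrt{144638}}{2}$ ($t = \sqrt{21276 + \frac{29767}{2}} = \sqrt{\frac{72319}{2}} = \frac{\sqrt{144638}}{2} \approx 190.16$)
$\frac{t}{\left(x{\left(-122 \right)} + 10026\right) + v} = \frac{\frac{1}{2} \sqrt{144638}}{\left(-122 + 10026\right) + \frac{11475}{2}} = \frac{\frac{1}{2} \sqrt{144638}}{9904 + \frac{11475}{2}} = \frac{\frac{1}{2} \sqrt{144638}}{\frac{31283}{2}} = \frac{\sqrt{144638}}{2} \cdot \frac{2}{31283} = \frac{\sqrt{144638}}{31283}$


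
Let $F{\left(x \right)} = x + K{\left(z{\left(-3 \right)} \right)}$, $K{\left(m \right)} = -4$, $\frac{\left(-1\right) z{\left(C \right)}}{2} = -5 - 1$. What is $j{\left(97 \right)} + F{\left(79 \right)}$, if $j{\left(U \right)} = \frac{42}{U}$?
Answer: $\frac{7317}{97} \approx 75.433$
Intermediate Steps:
$z{\left(C \right)} = 12$ ($z{\left(C \right)} = - 2 \left(-5 - 1\right) = \left(-2\right) \left(-6\right) = 12$)
$F{\left(x \right)} = -4 + x$ ($F{\left(x \right)} = x - 4 = -4 + x$)
$j{\left(97 \right)} + F{\left(79 \right)} = \frac{42}{97} + \left(-4 + 79\right) = 42 \cdot \frac{1}{97} + 75 = \frac{42}{97} + 75 = \frac{7317}{97}$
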